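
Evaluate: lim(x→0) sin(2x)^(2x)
This is an exponential indeterminate form.

For exponential indeterminate forms, take the natural log:
  Let L = lim(x→0) sin(2x)^(2x)
  Then ln(L) = lim(x→0) [exponent × ln(base)]
  Evaluate using L'Hôpital or standard limits, then exponentiate.
  L = 1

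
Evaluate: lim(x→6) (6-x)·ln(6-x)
This is a 0·∞ indeterminate form.

Rewrite 0·∞ as a quotient (0/0 or ∞/∞ form), then apply L'Hôpital's rule:
  lim(x→6) (6-x)·ln(6-x) = 0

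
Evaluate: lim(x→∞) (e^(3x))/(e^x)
This is an ∞/∞ indeterminate form.

Apply L'Hôpital's rule: differentiate numerator and denominator separately.
  f(x) = e^(3·x)   ⇒   f'(x) = 3·e^(3·x)
  g(x) = e^(x)   ⇒   g'(x) = e^(x)
  lim(x→∞) f'(x)/g'(x) = lim(x→∞) (3·e^(3·x))/(e^(x))
  = ∞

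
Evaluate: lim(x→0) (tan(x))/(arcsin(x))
This is a 0/0 indeterminate form.

Apply L'Hôpital's rule: differentiate numerator and denominator separately.
  f(x) = tan(x)   ⇒   f'(x) = tan(x)^2 + 1
  g(x) = asin(x)   ⇒   g'(x) = 1/sqrt(1 - x^2)
  lim(x→0) f'(x)/g'(x) = lim(x→0) (tan(x)^2 + 1)/(1/sqrt(1 - x^2))
  = 1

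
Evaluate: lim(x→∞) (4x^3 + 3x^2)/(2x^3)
This is an ∞/∞ indeterminate form.

Apply L'Hôpital's rule: differentiate numerator and denominator separately.
  f(x) = 4·x^3 + 3·x^2   ⇒   f'(x) = 12·x^2 + 6·x
  g(x) = 2·x^3   ⇒   g'(x) = 6·x^2
  lim(x→∞) f'(x)/g'(x) = lim(x→∞) (12·x^2 + 6·x)/(6·x^2)
  = 2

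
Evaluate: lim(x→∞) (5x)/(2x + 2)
This is an ∞/∞ indeterminate form.

Apply L'Hôpital's rule: differentiate numerator and denominator separately.
  f(x) = 5·x   ⇒   f'(x) = 5
  g(x) = 2·x + 2   ⇒   g'(x) = 2
  lim(x→∞) f'(x)/g'(x) = lim(x→∞) (5)/(2)
  = 5/2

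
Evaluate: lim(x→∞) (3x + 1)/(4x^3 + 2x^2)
This is an ∞/∞ indeterminate form.

Apply L'Hôpital's rule: differentiate numerator and denominator separately.
  f(x) = 3·x + 1   ⇒   f'(x) = 3
  g(x) = 4·x^3 + 2·x^2   ⇒   g'(x) = 12·x^2 + 4·x
  lim(x→∞) f'(x)/g'(x) = lim(x→∞) (3)/(12·x^2 + 4·x)
  = 0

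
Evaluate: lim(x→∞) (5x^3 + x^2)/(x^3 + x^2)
This is an ∞/∞ indeterminate form.

Apply L'Hôpital's rule: differentiate numerator and denominator separately.
  f(x) = 5·x^3 + x^2   ⇒   f'(x) = 15·x^2 + 2·x
  g(x) = x^3 + x^2   ⇒   g'(x) = 3·x^2 + 2·x
  lim(x→∞) f'(x)/g'(x) = lim(x→∞) (15·x^2 + 2·x)/(3·x^2 + 2·x)
  = 5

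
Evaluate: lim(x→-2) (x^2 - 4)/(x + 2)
This is a standard limit.

Factor or rationalize the expression:
  lim(x→-2) (x^2 - 4)/(x + 2) = -4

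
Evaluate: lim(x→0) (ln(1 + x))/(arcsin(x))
This is a 0/0 indeterminate form.

Apply L'Hôpital's rule: differentiate numerator and denominator separately.
  f(x) = ln(x + 1)   ⇒   f'(x) = 1/(x + 1)
  g(x) = asin(x)   ⇒   g'(x) = 1/sqrt(1 - x^2)
  lim(x→0) f'(x)/g'(x) = lim(x→0) (1/(x + 1))/(1/sqrt(1 - x^2))
  = 1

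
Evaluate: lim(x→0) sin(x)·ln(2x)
This is a 0·∞ indeterminate form.

Rewrite 0·∞ as a quotient (0/0 or ∞/∞ form), then apply L'Hôpital's rule:
  lim(x→0) sin(x)·ln(2x) = 0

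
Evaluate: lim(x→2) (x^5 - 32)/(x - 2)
This is a standard limit.

Factor or rationalize the expression:
  lim(x→2) (x^5 - 32)/(x - 2) = 80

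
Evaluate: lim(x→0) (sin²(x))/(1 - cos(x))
This is a 0/0 indeterminate form.

Apply L'Hôpital's rule: differentiate numerator and denominator separately.
  f(x) = sin(x)^2   ⇒   f'(x) = 2·sin(x)·cos(x)
  g(x) = 1 - cos(x)   ⇒   g'(x) = sin(x)
  lim(x→0) f'(x)/g'(x) = lim(x→0) (2·sin(x)·cos(x))/(sin(x))
  = 2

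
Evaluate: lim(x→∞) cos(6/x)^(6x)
This is an exponential indeterminate form.

For exponential indeterminate forms, take the natural log:
  Let L = lim(x→∞) cos(6/x)^(6x)
  Then ln(L) = lim(x→∞) [exponent × ln(base)]
  Evaluate using L'Hôpital or standard limits, then exponentiate.
  L = 1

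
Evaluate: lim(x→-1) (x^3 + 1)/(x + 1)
This is a standard limit.

Factor or rationalize the expression:
  lim(x→-1) (x^3 + 1)/(x + 1) = 3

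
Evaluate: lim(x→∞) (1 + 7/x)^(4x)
This is an exponential indeterminate form.

For exponential indeterminate forms, take the natural log:
  Let L = lim(x→∞) (1 + 7/x)^(4x)
  Then ln(L) = lim(x→∞) [exponent × ln(base)]
  Evaluate using L'Hôpital or standard limits, then exponentiate.
  L = e^(28)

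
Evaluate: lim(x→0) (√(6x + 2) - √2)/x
This is a standard limit.

Factor or rationalize the expression:
  lim(x→0) (√(6x + 2) - √2)/x = 3·sqrt(2)/2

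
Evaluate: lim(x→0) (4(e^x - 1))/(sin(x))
This is a 0/0 indeterminate form.

Apply L'Hôpital's rule: differentiate numerator and denominator separately.
  f(x) = 4·e^(x) - 4   ⇒   f'(x) = 4·e^(x)
  g(x) = sin(x)   ⇒   g'(x) = cos(x)
  lim(x→0) f'(x)/g'(x) = lim(x→0) (4·e^(x))/(cos(x))
  = 4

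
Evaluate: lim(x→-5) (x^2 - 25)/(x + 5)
This is a standard limit.

Factor or rationalize the expression:
  lim(x→-5) (x^2 - 25)/(x + 5) = -10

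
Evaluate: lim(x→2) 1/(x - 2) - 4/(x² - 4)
This is an ∞-∞ indeterminate form.

Combine fractions or rationalize to convert ∞-∞ to 0/0 form:
  lim(x→2) 1/(x - 2) - 4/(x² - 4) = 1/4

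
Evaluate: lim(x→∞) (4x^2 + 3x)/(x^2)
This is an ∞/∞ indeterminate form.

Apply L'Hôpital's rule: differentiate numerator and denominator separately.
  f(x) = 4·x^2 + 3·x   ⇒   f'(x) = 8·x + 3
  g(x) = x^2   ⇒   g'(x) = 2·x
  lim(x→∞) f'(x)/g'(x) = lim(x→∞) (8·x + 3)/(2·x)
  = 4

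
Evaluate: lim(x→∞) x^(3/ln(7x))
This is an exponential indeterminate form.

For exponential indeterminate forms, take the natural log:
  Let L = lim(x→∞) x^(3/ln(7x))
  Then ln(L) = lim(x→∞) [exponent × ln(base)]
  Evaluate using L'Hôpital or standard limits, then exponentiate.
  L = e^(3)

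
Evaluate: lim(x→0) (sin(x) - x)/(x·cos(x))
This is a 0/0 indeterminate form.

Apply L'Hôpital's rule: differentiate numerator and denominator separately.
  f(x) = -x + sin(x)   ⇒   f'(x) = cos(x) - 1
  g(x) = x·cos(x)   ⇒   g'(x) = -x·sin(x) + cos(x)
  lim(x→0) f'(x)/g'(x) = lim(x→0) (cos(x) - 1)/(-x·sin(x) + cos(x))
  = 0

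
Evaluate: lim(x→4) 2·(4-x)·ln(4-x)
This is a 0·∞ indeterminate form.

Rewrite 0·∞ as a quotient (0/0 or ∞/∞ form), then apply L'Hôpital's rule:
  lim(x→4) 2·(4-x)·ln(4-x) = 0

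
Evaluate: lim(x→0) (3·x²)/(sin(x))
This is a 0/0 indeterminate form.

Apply L'Hôpital's rule: differentiate numerator and denominator separately.
  f(x) = 3·x^2   ⇒   f'(x) = 6·x
  g(x) = sin(x)   ⇒   g'(x) = cos(x)
  lim(x→0) f'(x)/g'(x) = lim(x→0) (6·x)/(cos(x))
  = 0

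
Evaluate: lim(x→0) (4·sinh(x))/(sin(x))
This is a 0/0 indeterminate form.

Apply L'Hôpital's rule: differentiate numerator and denominator separately.
  f(x) = 4·sinh(x)   ⇒   f'(x) = 4·cosh(x)
  g(x) = sin(x)   ⇒   g'(x) = cos(x)
  lim(x→0) f'(x)/g'(x) = lim(x→0) (4·cosh(x))/(cos(x))
  = 4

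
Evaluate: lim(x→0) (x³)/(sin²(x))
This is a 0/0 indeterminate form.

Apply L'Hôpital's rule: differentiate numerator and denominator separately.
  f(x) = x^3   ⇒   f'(x) = 3·x^2
  g(x) = sin(x)^2   ⇒   g'(x) = 2·sin(x)·cos(x)
  lim(x→0) f'(x)/g'(x) = lim(x→0) (3·x^2)/(2·sin(x)·cos(x))
  = 0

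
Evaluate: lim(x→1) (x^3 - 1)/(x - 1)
This is a standard limit.

Factor or rationalize the expression:
  lim(x→1) (x^3 - 1)/(x - 1) = 3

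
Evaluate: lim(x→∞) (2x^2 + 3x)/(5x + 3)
This is an ∞/∞ indeterminate form.

Apply L'Hôpital's rule: differentiate numerator and denominator separately.
  f(x) = 2·x^2 + 3·x   ⇒   f'(x) = 4·x + 3
  g(x) = 5·x + 3   ⇒   g'(x) = 5
  lim(x→∞) f'(x)/g'(x) = lim(x→∞) (4·x + 3)/(5)
  = ∞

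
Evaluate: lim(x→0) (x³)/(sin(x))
This is a 0/0 indeterminate form.

Apply L'Hôpital's rule: differentiate numerator and denominator separately.
  f(x) = x^3   ⇒   f'(x) = 3·x^2
  g(x) = sin(x)   ⇒   g'(x) = cos(x)
  lim(x→0) f'(x)/g'(x) = lim(x→0) (3·x^2)/(cos(x))
  = 0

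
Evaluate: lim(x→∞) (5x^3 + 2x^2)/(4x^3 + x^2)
This is an ∞/∞ indeterminate form.

Apply L'Hôpital's rule: differentiate numerator and denominator separately.
  f(x) = 5·x^3 + 2·x^2   ⇒   f'(x) = 15·x^2 + 4·x
  g(x) = 4·x^3 + x^2   ⇒   g'(x) = 12·x^2 + 2·x
  lim(x→∞) f'(x)/g'(x) = lim(x→∞) (15·x^2 + 4·x)/(12·x^2 + 2·x)
  = 5/4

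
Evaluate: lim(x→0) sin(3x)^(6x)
This is an exponential indeterminate form.

For exponential indeterminate forms, take the natural log:
  Let L = lim(x→0) sin(3x)^(6x)
  Then ln(L) = lim(x→0) [exponent × ln(base)]
  Evaluate using L'Hôpital or standard limits, then exponentiate.
  L = 1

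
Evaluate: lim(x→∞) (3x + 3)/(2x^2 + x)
This is an ∞/∞ indeterminate form.

Apply L'Hôpital's rule: differentiate numerator and denominator separately.
  f(x) = 3·x + 3   ⇒   f'(x) = 3
  g(x) = 2·x^2 + x   ⇒   g'(x) = 4·x + 1
  lim(x→∞) f'(x)/g'(x) = lim(x→∞) (3)/(4·x + 1)
  = 0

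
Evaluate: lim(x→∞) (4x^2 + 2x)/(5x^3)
This is an ∞/∞ indeterminate form.

Apply L'Hôpital's rule: differentiate numerator and denominator separately.
  f(x) = 4·x^2 + 2·x   ⇒   f'(x) = 8·x + 2
  g(x) = 5·x^3   ⇒   g'(x) = 15·x^2
  lim(x→∞) f'(x)/g'(x) = lim(x→∞) (8·x + 2)/(15·x^2)
  = 0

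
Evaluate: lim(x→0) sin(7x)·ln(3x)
This is a 0·∞ indeterminate form.

Rewrite 0·∞ as a quotient (0/0 or ∞/∞ form), then apply L'Hôpital's rule:
  lim(x→0) sin(7x)·ln(3x) = 0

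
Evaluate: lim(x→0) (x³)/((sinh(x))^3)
This is a 0/0 indeterminate form.

Apply L'Hôpital's rule: differentiate numerator and denominator separately.
  f(x) = x^3   ⇒   f'(x) = 3·x^2
  g(x) = sinh(x)^3   ⇒   g'(x) = 3·sinh(x)^2·cosh(x)
  lim(x→0) f'(x)/g'(x) = lim(x→0) (3·x^2)/(3·sinh(x)^2·cosh(x))
  = 1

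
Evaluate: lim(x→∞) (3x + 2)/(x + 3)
This is an ∞/∞ indeterminate form.

Apply L'Hôpital's rule: differentiate numerator and denominator separately.
  f(x) = 3·x + 2   ⇒   f'(x) = 3
  g(x) = x + 3   ⇒   g'(x) = 1
  lim(x→∞) f'(x)/g'(x) = lim(x→∞) (3)/(1)
  = 3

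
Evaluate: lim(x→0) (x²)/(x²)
This is a 0/0 indeterminate form.

Apply L'Hôpital's rule: differentiate numerator and denominator separately.
  f(x) = x^2   ⇒   f'(x) = 2·x
  g(x) = x^2   ⇒   g'(x) = 2·x
  lim(x→0) f'(x)/g'(x) = lim(x→0) (2·x)/(2·x)
  = 1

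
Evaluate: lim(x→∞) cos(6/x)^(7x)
This is an exponential indeterminate form.

For exponential indeterminate forms, take the natural log:
  Let L = lim(x→∞) cos(6/x)^(7x)
  Then ln(L) = lim(x→∞) [exponent × ln(base)]
  Evaluate using L'Hôpital or standard limits, then exponentiate.
  L = 1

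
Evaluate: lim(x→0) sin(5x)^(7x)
This is an exponential indeterminate form.

For exponential indeterminate forms, take the natural log:
  Let L = lim(x→0) sin(5x)^(7x)
  Then ln(L) = lim(x→0) [exponent × ln(base)]
  Evaluate using L'Hôpital or standard limits, then exponentiate.
  L = 1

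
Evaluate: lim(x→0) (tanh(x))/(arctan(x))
This is a 0/0 indeterminate form.

Apply L'Hôpital's rule: differentiate numerator and denominator separately.
  f(x) = tanh(x)   ⇒   f'(x) = 1 - tanh(x)^2
  g(x) = atan(x)   ⇒   g'(x) = 1/(x^2 + 1)
  lim(x→0) f'(x)/g'(x) = lim(x→0) (1 - tanh(x)^2)/(1/(x^2 + 1))
  = 1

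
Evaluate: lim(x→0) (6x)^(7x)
This is an exponential indeterminate form.

For exponential indeterminate forms, take the natural log:
  Let L = lim(x→0) (6x)^(7x)
  Then ln(L) = lim(x→0) [exponent × ln(base)]
  Evaluate using L'Hôpital or standard limits, then exponentiate.
  L = 1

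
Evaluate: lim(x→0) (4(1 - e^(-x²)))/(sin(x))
This is a 0/0 indeterminate form.

Apply L'Hôpital's rule: differentiate numerator and denominator separately.
  f(x) = 4 - 4·e^(-x^2)   ⇒   f'(x) = 8·x·e^(-x^2)
  g(x) = sin(x)   ⇒   g'(x) = cos(x)
  lim(x→0) f'(x)/g'(x) = lim(x→0) (8·x·e^(-x^2))/(cos(x))
  = 0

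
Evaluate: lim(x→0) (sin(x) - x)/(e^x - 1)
This is a 0/0 indeterminate form.

Apply L'Hôpital's rule: differentiate numerator and denominator separately.
  f(x) = -x + sin(x)   ⇒   f'(x) = cos(x) - 1
  g(x) = e^(x) - 1   ⇒   g'(x) = e^(x)
  lim(x→0) f'(x)/g'(x) = lim(x→0) (cos(x) - 1)/(e^(x))
  = 0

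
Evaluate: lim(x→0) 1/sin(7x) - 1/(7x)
This is an ∞-∞ indeterminate form.

Combine fractions or rationalize to convert ∞-∞ to 0/0 form:
  lim(x→0) 1/sin(7x) - 1/(7x) = 0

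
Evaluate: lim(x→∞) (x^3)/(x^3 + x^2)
This is an ∞/∞ indeterminate form.

Apply L'Hôpital's rule: differentiate numerator and denominator separately.
  f(x) = x^3   ⇒   f'(x) = 3·x^2
  g(x) = x^3 + x^2   ⇒   g'(x) = 3·x^2 + 2·x
  lim(x→∞) f'(x)/g'(x) = lim(x→∞) (3·x^2)/(3·x^2 + 2·x)
  = 1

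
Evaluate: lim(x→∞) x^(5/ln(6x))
This is an exponential indeterminate form.

For exponential indeterminate forms, take the natural log:
  Let L = lim(x→∞) x^(5/ln(6x))
  Then ln(L) = lim(x→∞) [exponent × ln(base)]
  Evaluate using L'Hôpital or standard limits, then exponentiate.
  L = e^(5)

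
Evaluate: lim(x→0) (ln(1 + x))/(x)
This is a 0/0 indeterminate form.

Apply L'Hôpital's rule: differentiate numerator and denominator separately.
  f(x) = ln(x + 1)   ⇒   f'(x) = 1/(x + 1)
  g(x) = x   ⇒   g'(x) = 1
  lim(x→0) f'(x)/g'(x) = lim(x→0) (1/(x + 1))/(1)
  = 1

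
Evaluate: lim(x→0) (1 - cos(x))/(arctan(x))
This is a 0/0 indeterminate form.

Apply L'Hôpital's rule: differentiate numerator and denominator separately.
  f(x) = 1 - cos(x)   ⇒   f'(x) = sin(x)
  g(x) = atan(x)   ⇒   g'(x) = 1/(x^2 + 1)
  lim(x→0) f'(x)/g'(x) = lim(x→0) (sin(x))/(1/(x^2 + 1))
  = 0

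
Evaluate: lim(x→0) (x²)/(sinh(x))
This is a 0/0 indeterminate form.

Apply L'Hôpital's rule: differentiate numerator and denominator separately.
  f(x) = x^2   ⇒   f'(x) = 2·x
  g(x) = sinh(x)   ⇒   g'(x) = cosh(x)
  lim(x→0) f'(x)/g'(x) = lim(x→0) (2·x)/(cosh(x))
  = 0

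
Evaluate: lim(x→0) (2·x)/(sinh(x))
This is a 0/0 indeterminate form.

Apply L'Hôpital's rule: differentiate numerator and denominator separately.
  f(x) = 2·x   ⇒   f'(x) = 2
  g(x) = sinh(x)   ⇒   g'(x) = cosh(x)
  lim(x→0) f'(x)/g'(x) = lim(x→0) (2)/(cosh(x))
  = 2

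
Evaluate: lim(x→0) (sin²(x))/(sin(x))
This is a 0/0 indeterminate form.

Apply L'Hôpital's rule: differentiate numerator and denominator separately.
  f(x) = sin(x)^2   ⇒   f'(x) = 2·sin(x)·cos(x)
  g(x) = sin(x)   ⇒   g'(x) = cos(x)
  lim(x→0) f'(x)/g'(x) = lim(x→0) (2·sin(x)·cos(x))/(cos(x))
  = 0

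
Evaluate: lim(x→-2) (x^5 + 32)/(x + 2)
This is a standard limit.

Factor or rationalize the expression:
  lim(x→-2) (x^5 + 32)/(x + 2) = 80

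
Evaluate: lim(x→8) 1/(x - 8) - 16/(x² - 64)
This is an ∞-∞ indeterminate form.

Combine fractions or rationalize to convert ∞-∞ to 0/0 form:
  lim(x→8) 1/(x - 8) - 16/(x² - 64) = 1/16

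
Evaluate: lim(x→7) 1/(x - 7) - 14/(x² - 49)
This is an ∞-∞ indeterminate form.

Combine fractions or rationalize to convert ∞-∞ to 0/0 form:
  lim(x→7) 1/(x - 7) - 14/(x² - 49) = 1/14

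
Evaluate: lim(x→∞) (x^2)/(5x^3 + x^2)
This is an ∞/∞ indeterminate form.

Apply L'Hôpital's rule: differentiate numerator and denominator separately.
  f(x) = x^2   ⇒   f'(x) = 2·x
  g(x) = 5·x^3 + x^2   ⇒   g'(x) = 15·x^2 + 2·x
  lim(x→∞) f'(x)/g'(x) = lim(x→∞) (2·x)/(15·x^2 + 2·x)
  = 0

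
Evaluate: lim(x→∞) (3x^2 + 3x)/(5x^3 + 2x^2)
This is an ∞/∞ indeterminate form.

Apply L'Hôpital's rule: differentiate numerator and denominator separately.
  f(x) = 3·x^2 + 3·x   ⇒   f'(x) = 6·x + 3
  g(x) = 5·x^3 + 2·x^2   ⇒   g'(x) = 15·x^2 + 4·x
  lim(x→∞) f'(x)/g'(x) = lim(x→∞) (6·x + 3)/(15·x^2 + 4·x)
  = 0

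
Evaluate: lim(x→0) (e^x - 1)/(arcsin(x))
This is a 0/0 indeterminate form.

Apply L'Hôpital's rule: differentiate numerator and denominator separately.
  f(x) = e^(x) - 1   ⇒   f'(x) = e^(x)
  g(x) = asin(x)   ⇒   g'(x) = 1/sqrt(1 - x^2)
  lim(x→0) f'(x)/g'(x) = lim(x→0) (e^(x))/(1/sqrt(1 - x^2))
  = 1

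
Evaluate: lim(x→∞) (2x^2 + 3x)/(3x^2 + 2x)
This is an ∞/∞ indeterminate form.

Apply L'Hôpital's rule: differentiate numerator and denominator separately.
  f(x) = 2·x^2 + 3·x   ⇒   f'(x) = 4·x + 3
  g(x) = 3·x^2 + 2·x   ⇒   g'(x) = 6·x + 2
  lim(x→∞) f'(x)/g'(x) = lim(x→∞) (4·x + 3)/(6·x + 2)
  = 2/3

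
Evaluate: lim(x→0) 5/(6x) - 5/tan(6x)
This is an ∞-∞ indeterminate form.

Combine fractions or rationalize to convert ∞-∞ to 0/0 form:
  lim(x→0) 5/(6x) - 5/tan(6x) = 0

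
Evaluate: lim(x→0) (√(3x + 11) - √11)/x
This is a standard limit.

Factor or rationalize the expression:
  lim(x→0) (√(3x + 11) - √11)/x = 3·sqrt(11)/22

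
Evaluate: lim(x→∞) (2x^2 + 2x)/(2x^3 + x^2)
This is an ∞/∞ indeterminate form.

Apply L'Hôpital's rule: differentiate numerator and denominator separately.
  f(x) = 2·x^2 + 2·x   ⇒   f'(x) = 4·x + 2
  g(x) = 2·x^3 + x^2   ⇒   g'(x) = 6·x^2 + 2·x
  lim(x→∞) f'(x)/g'(x) = lim(x→∞) (4·x + 2)/(6·x^2 + 2·x)
  = 0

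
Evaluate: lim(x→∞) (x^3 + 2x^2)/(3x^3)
This is an ∞/∞ indeterminate form.

Apply L'Hôpital's rule: differentiate numerator and denominator separately.
  f(x) = x^3 + 2·x^2   ⇒   f'(x) = 3·x^2 + 4·x
  g(x) = 3·x^3   ⇒   g'(x) = 9·x^2
  lim(x→∞) f'(x)/g'(x) = lim(x→∞) (3·x^2 + 4·x)/(9·x^2)
  = 1/3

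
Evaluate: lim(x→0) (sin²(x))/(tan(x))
This is a 0/0 indeterminate form.

Apply L'Hôpital's rule: differentiate numerator and denominator separately.
  f(x) = sin(x)^2   ⇒   f'(x) = 2·sin(x)·cos(x)
  g(x) = tan(x)   ⇒   g'(x) = tan(x)^2 + 1
  lim(x→0) f'(x)/g'(x) = lim(x→0) (2·sin(x)·cos(x))/(tan(x)^2 + 1)
  = 0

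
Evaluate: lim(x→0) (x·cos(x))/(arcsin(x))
This is a 0/0 indeterminate form.

Apply L'Hôpital's rule: differentiate numerator and denominator separately.
  f(x) = x·cos(x)   ⇒   f'(x) = -x·sin(x) + cos(x)
  g(x) = asin(x)   ⇒   g'(x) = 1/sqrt(1 - x^2)
  lim(x→0) f'(x)/g'(x) = lim(x→0) (-x·sin(x) + cos(x))/(1/sqrt(1 - x^2))
  = 1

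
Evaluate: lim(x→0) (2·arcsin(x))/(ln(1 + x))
This is a 0/0 indeterminate form.

Apply L'Hôpital's rule: differentiate numerator and denominator separately.
  f(x) = 2·asin(x)   ⇒   f'(x) = 2/sqrt(1 - x^2)
  g(x) = ln(x + 1)   ⇒   g'(x) = 1/(x + 1)
  lim(x→0) f'(x)/g'(x) = lim(x→0) (2/sqrt(1 - x^2))/(1/(x + 1))
  = 2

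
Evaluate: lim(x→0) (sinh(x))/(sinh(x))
This is a 0/0 indeterminate form.

Apply L'Hôpital's rule: differentiate numerator and denominator separately.
  f(x) = sinh(x)   ⇒   f'(x) = cosh(x)
  g(x) = sinh(x)   ⇒   g'(x) = cosh(x)
  lim(x→0) f'(x)/g'(x) = lim(x→0) (cosh(x))/(cosh(x))
  = 1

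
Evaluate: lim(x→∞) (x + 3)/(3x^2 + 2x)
This is an ∞/∞ indeterminate form.

Apply L'Hôpital's rule: differentiate numerator and denominator separately.
  f(x) = x + 3   ⇒   f'(x) = 1
  g(x) = 3·x^2 + 2·x   ⇒   g'(x) = 6·x + 2
  lim(x→∞) f'(x)/g'(x) = lim(x→∞) (1)/(6·x + 2)
  = 0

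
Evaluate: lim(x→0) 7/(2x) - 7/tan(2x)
This is an ∞-∞ indeterminate form.

Combine fractions or rationalize to convert ∞-∞ to 0/0 form:
  lim(x→0) 7/(2x) - 7/tan(2x) = 0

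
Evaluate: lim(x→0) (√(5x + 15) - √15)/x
This is a standard limit.

Factor or rationalize the expression:
  lim(x→0) (√(5x + 15) - √15)/x = sqrt(15)/6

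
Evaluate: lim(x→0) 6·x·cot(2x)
This is a 0·∞ indeterminate form.

Rewrite 0·∞ as a quotient (0/0 or ∞/∞ form), then apply L'Hôpital's rule:
  lim(x→0) 6·x·cot(2x) = 3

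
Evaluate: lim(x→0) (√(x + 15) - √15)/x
This is a standard limit.

Factor or rationalize the expression:
  lim(x→0) (√(x + 15) - √15)/x = sqrt(15)/30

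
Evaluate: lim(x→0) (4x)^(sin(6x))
This is an exponential indeterminate form.

For exponential indeterminate forms, take the natural log:
  Let L = lim(x→0) (4x)^(sin(6x))
  Then ln(L) = lim(x→0) [exponent × ln(base)]
  Evaluate using L'Hôpital or standard limits, then exponentiate.
  L = 1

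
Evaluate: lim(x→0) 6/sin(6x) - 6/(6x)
This is an ∞-∞ indeterminate form.

Combine fractions or rationalize to convert ∞-∞ to 0/0 form:
  lim(x→0) 6/sin(6x) - 6/(6x) = 0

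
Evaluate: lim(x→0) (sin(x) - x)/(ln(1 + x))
This is a 0/0 indeterminate form.

Apply L'Hôpital's rule: differentiate numerator and denominator separately.
  f(x) = -x + sin(x)   ⇒   f'(x) = cos(x) - 1
  g(x) = ln(x + 1)   ⇒   g'(x) = 1/(x + 1)
  lim(x→0) f'(x)/g'(x) = lim(x→0) (cos(x) - 1)/(1/(x + 1))
  = 0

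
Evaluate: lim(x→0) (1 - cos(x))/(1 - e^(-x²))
This is a 0/0 indeterminate form.

Apply L'Hôpital's rule: differentiate numerator and denominator separately.
  f(x) = 1 - cos(x)   ⇒   f'(x) = sin(x)
  g(x) = 1 - e^(-x^2)   ⇒   g'(x) = 2·x·e^(-x^2)
  lim(x→0) f'(x)/g'(x) = lim(x→0) (sin(x))/(2·x·e^(-x^2))
  = 1/2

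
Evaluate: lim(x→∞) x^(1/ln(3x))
This is an exponential indeterminate form.

For exponential indeterminate forms, take the natural log:
  Let L = lim(x→∞) x^(1/ln(3x))
  Then ln(L) = lim(x→∞) [exponent × ln(base)]
  Evaluate using L'Hôpital or standard limits, then exponentiate.
  L = e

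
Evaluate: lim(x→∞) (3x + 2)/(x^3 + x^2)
This is an ∞/∞ indeterminate form.

Apply L'Hôpital's rule: differentiate numerator and denominator separately.
  f(x) = 3·x + 2   ⇒   f'(x) = 3
  g(x) = x^3 + x^2   ⇒   g'(x) = 3·x^2 + 2·x
  lim(x→∞) f'(x)/g'(x) = lim(x→∞) (3)/(3·x^2 + 2·x)
  = 0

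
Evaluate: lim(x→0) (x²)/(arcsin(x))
This is a 0/0 indeterminate form.

Apply L'Hôpital's rule: differentiate numerator and denominator separately.
  f(x) = x^2   ⇒   f'(x) = 2·x
  g(x) = asin(x)   ⇒   g'(x) = 1/sqrt(1 - x^2)
  lim(x→0) f'(x)/g'(x) = lim(x→0) (2·x)/(1/sqrt(1 - x^2))
  = 0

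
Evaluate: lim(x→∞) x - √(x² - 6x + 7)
This is an ∞-∞ indeterminate form.

Combine fractions or rationalize to convert ∞-∞ to 0/0 form:
  lim(x→∞) x - √(x² - 6x + 7) = 3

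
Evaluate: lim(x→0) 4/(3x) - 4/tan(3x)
This is an ∞-∞ indeterminate form.

Combine fractions or rationalize to convert ∞-∞ to 0/0 form:
  lim(x→0) 4/(3x) - 4/tan(3x) = 0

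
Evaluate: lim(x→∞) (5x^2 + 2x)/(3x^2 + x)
This is an ∞/∞ indeterminate form.

Apply L'Hôpital's rule: differentiate numerator and denominator separately.
  f(x) = 5·x^2 + 2·x   ⇒   f'(x) = 10·x + 2
  g(x) = 3·x^2 + x   ⇒   g'(x) = 6·x + 1
  lim(x→∞) f'(x)/g'(x) = lim(x→∞) (10·x + 2)/(6·x + 1)
  = 5/3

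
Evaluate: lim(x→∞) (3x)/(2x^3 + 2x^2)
This is an ∞/∞ indeterminate form.

Apply L'Hôpital's rule: differentiate numerator and denominator separately.
  f(x) = 3·x   ⇒   f'(x) = 3
  g(x) = 2·x^3 + 2·x^2   ⇒   g'(x) = 6·x^2 + 4·x
  lim(x→∞) f'(x)/g'(x) = lim(x→∞) (3)/(6·x^2 + 4·x)
  = 0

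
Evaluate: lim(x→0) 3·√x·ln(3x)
This is a 0·∞ indeterminate form.

Rewrite 0·∞ as a quotient (0/0 or ∞/∞ form), then apply L'Hôpital's rule:
  lim(x→0) 3·√x·ln(3x) = 0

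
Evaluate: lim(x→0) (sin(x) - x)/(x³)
This is a 0/0 indeterminate form.

Apply L'Hôpital's rule: differentiate numerator and denominator separately.
  f(x) = -x + sin(x)   ⇒   f'(x) = cos(x) - 1
  g(x) = x^3   ⇒   g'(x) = 3·x^2
  lim(x→0) f'(x)/g'(x) = lim(x→0) (cos(x) - 1)/(3·x^2)
  = -1/6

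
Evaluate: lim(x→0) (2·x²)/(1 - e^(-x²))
This is a 0/0 indeterminate form.

Apply L'Hôpital's rule: differentiate numerator and denominator separately.
  f(x) = 2·x^2   ⇒   f'(x) = 4·x
  g(x) = 1 - e^(-x^2)   ⇒   g'(x) = 2·x·e^(-x^2)
  lim(x→0) f'(x)/g'(x) = lim(x→0) (4·x)/(2·x·e^(-x^2))
  = 2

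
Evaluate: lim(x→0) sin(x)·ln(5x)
This is a 0·∞ indeterminate form.

Rewrite 0·∞ as a quotient (0/0 or ∞/∞ form), then apply L'Hôpital's rule:
  lim(x→0) sin(x)·ln(5x) = 0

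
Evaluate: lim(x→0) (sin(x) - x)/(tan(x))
This is a 0/0 indeterminate form.

Apply L'Hôpital's rule: differentiate numerator and denominator separately.
  f(x) = -x + sin(x)   ⇒   f'(x) = cos(x) - 1
  g(x) = tan(x)   ⇒   g'(x) = tan(x)^2 + 1
  lim(x→0) f'(x)/g'(x) = lim(x→0) (cos(x) - 1)/(tan(x)^2 + 1)
  = 0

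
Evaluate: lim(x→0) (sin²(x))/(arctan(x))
This is a 0/0 indeterminate form.

Apply L'Hôpital's rule: differentiate numerator and denominator separately.
  f(x) = sin(x)^2   ⇒   f'(x) = 2·sin(x)·cos(x)
  g(x) = atan(x)   ⇒   g'(x) = 1/(x^2 + 1)
  lim(x→0) f'(x)/g'(x) = lim(x→0) (2·sin(x)·cos(x))/(1/(x^2 + 1))
  = 0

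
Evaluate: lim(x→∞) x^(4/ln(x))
This is an exponential indeterminate form.

For exponential indeterminate forms, take the natural log:
  Let L = lim(x→∞) x^(4/ln(x))
  Then ln(L) = lim(x→∞) [exponent × ln(base)]
  Evaluate using L'Hôpital or standard limits, then exponentiate.
  L = e^(4)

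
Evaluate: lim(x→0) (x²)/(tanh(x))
This is a 0/0 indeterminate form.

Apply L'Hôpital's rule: differentiate numerator and denominator separately.
  f(x) = x^2   ⇒   f'(x) = 2·x
  g(x) = tanh(x)   ⇒   g'(x) = 1 - tanh(x)^2
  lim(x→0) f'(x)/g'(x) = lim(x→0) (2·x)/(1 - tanh(x)^2)
  = 0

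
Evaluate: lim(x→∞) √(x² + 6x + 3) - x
This is an ∞-∞ indeterminate form.

Combine fractions or rationalize to convert ∞-∞ to 0/0 form:
  lim(x→∞) √(x² + 6x + 3) - x = 3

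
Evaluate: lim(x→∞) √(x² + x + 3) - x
This is an ∞-∞ indeterminate form.

Combine fractions or rationalize to convert ∞-∞ to 0/0 form:
  lim(x→∞) √(x² + x + 3) - x = 1/2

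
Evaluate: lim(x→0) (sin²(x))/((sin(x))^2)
This is a 0/0 indeterminate form.

Apply L'Hôpital's rule: differentiate numerator and denominator separately.
  f(x) = sin(x)^2   ⇒   f'(x) = 2·sin(x)·cos(x)
  g(x) = sin(x)^2   ⇒   g'(x) = 2·sin(x)·cos(x)
  lim(x→0) f'(x)/g'(x) = lim(x→0) (2·sin(x)·cos(x))/(2·sin(x)·cos(x))
  = 1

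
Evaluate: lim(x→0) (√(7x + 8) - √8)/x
This is a standard limit.

Factor or rationalize the expression:
  lim(x→0) (√(7x + 8) - √8)/x = 7·sqrt(2)/8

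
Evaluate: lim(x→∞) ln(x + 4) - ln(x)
This is an ∞-∞ indeterminate form.

Combine fractions or rationalize to convert ∞-∞ to 0/0 form:
  lim(x→∞) ln(x + 4) - ln(x) = 0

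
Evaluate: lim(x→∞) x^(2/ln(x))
This is an exponential indeterminate form.

For exponential indeterminate forms, take the natural log:
  Let L = lim(x→∞) x^(2/ln(x))
  Then ln(L) = lim(x→∞) [exponent × ln(base)]
  Evaluate using L'Hôpital or standard limits, then exponentiate.
  L = e²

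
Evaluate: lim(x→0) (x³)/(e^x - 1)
This is a 0/0 indeterminate form.

Apply L'Hôpital's rule: differentiate numerator and denominator separately.
  f(x) = x^3   ⇒   f'(x) = 3·x^2
  g(x) = e^(x) - 1   ⇒   g'(x) = e^(x)
  lim(x→0) f'(x)/g'(x) = lim(x→0) (3·x^2)/(e^(x))
  = 0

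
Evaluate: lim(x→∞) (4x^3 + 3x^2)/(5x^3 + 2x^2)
This is an ∞/∞ indeterminate form.

Apply L'Hôpital's rule: differentiate numerator and denominator separately.
  f(x) = 4·x^3 + 3·x^2   ⇒   f'(x) = 12·x^2 + 6·x
  g(x) = 5·x^3 + 2·x^2   ⇒   g'(x) = 15·x^2 + 4·x
  lim(x→∞) f'(x)/g'(x) = lim(x→∞) (12·x^2 + 6·x)/(15·x^2 + 4·x)
  = 4/5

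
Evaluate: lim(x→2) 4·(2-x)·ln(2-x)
This is a 0·∞ indeterminate form.

Rewrite 0·∞ as a quotient (0/0 or ∞/∞ form), then apply L'Hôpital's rule:
  lim(x→2) 4·(2-x)·ln(2-x) = 0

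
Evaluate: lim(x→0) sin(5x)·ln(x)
This is a 0·∞ indeterminate form.

Rewrite 0·∞ as a quotient (0/0 or ∞/∞ form), then apply L'Hôpital's rule:
  lim(x→0) sin(5x)·ln(x) = 0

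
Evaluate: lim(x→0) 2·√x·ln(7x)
This is a 0·∞ indeterminate form.

Rewrite 0·∞ as a quotient (0/0 or ∞/∞ form), then apply L'Hôpital's rule:
  lim(x→0) 2·√x·ln(7x) = 0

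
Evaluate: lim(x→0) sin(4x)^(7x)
This is an exponential indeterminate form.

For exponential indeterminate forms, take the natural log:
  Let L = lim(x→0) sin(4x)^(7x)
  Then ln(L) = lim(x→0) [exponent × ln(base)]
  Evaluate using L'Hôpital or standard limits, then exponentiate.
  L = 1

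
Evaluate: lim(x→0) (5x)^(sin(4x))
This is an exponential indeterminate form.

For exponential indeterminate forms, take the natural log:
  Let L = lim(x→0) (5x)^(sin(4x))
  Then ln(L) = lim(x→0) [exponent × ln(base)]
  Evaluate using L'Hôpital or standard limits, then exponentiate.
  L = 1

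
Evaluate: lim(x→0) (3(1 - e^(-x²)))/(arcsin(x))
This is a 0/0 indeterminate form.

Apply L'Hôpital's rule: differentiate numerator and denominator separately.
  f(x) = 3 - 3·e^(-x^2)   ⇒   f'(x) = 6·x·e^(-x^2)
  g(x) = asin(x)   ⇒   g'(x) = 1/sqrt(1 - x^2)
  lim(x→0) f'(x)/g'(x) = lim(x→0) (6·x·e^(-x^2))/(1/sqrt(1 - x^2))
  = 0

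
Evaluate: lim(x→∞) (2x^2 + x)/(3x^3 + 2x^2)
This is an ∞/∞ indeterminate form.

Apply L'Hôpital's rule: differentiate numerator and denominator separately.
  f(x) = 2·x^2 + x   ⇒   f'(x) = 4·x + 1
  g(x) = 3·x^3 + 2·x^2   ⇒   g'(x) = 9·x^2 + 4·x
  lim(x→∞) f'(x)/g'(x) = lim(x→∞) (4·x + 1)/(9·x^2 + 4·x)
  = 0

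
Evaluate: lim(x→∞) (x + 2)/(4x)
This is an ∞/∞ indeterminate form.

Apply L'Hôpital's rule: differentiate numerator and denominator separately.
  f(x) = x + 2   ⇒   f'(x) = 1
  g(x) = 4·x   ⇒   g'(x) = 4
  lim(x→∞) f'(x)/g'(x) = lim(x→∞) (1)/(4)
  = 1/4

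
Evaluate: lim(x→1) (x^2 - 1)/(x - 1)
This is a standard limit.

Factor or rationalize the expression:
  lim(x→1) (x^2 - 1)/(x - 1) = 2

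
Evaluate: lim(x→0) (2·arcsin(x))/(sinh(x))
This is a 0/0 indeterminate form.

Apply L'Hôpital's rule: differentiate numerator and denominator separately.
  f(x) = 2·asin(x)   ⇒   f'(x) = 2/sqrt(1 - x^2)
  g(x) = sinh(x)   ⇒   g'(x) = cosh(x)
  lim(x→0) f'(x)/g'(x) = lim(x→0) (2/sqrt(1 - x^2))/(cosh(x))
  = 2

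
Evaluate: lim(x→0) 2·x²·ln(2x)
This is a 0·∞ indeterminate form.

Rewrite 0·∞ as a quotient (0/0 or ∞/∞ form), then apply L'Hôpital's rule:
  lim(x→0) 2·x²·ln(2x) = 0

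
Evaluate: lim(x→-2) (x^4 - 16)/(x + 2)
This is a standard limit.

Factor or rationalize the expression:
  lim(x→-2) (x^4 - 16)/(x + 2) = -32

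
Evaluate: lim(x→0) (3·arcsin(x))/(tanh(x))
This is a 0/0 indeterminate form.

Apply L'Hôpital's rule: differentiate numerator and denominator separately.
  f(x) = 3·asin(x)   ⇒   f'(x) = 3/sqrt(1 - x^2)
  g(x) = tanh(x)   ⇒   g'(x) = 1 - tanh(x)^2
  lim(x→0) f'(x)/g'(x) = lim(x→0) (3/sqrt(1 - x^2))/(1 - tanh(x)^2)
  = 3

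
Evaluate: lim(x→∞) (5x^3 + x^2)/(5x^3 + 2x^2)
This is an ∞/∞ indeterminate form.

Apply L'Hôpital's rule: differentiate numerator and denominator separately.
  f(x) = 5·x^3 + x^2   ⇒   f'(x) = 15·x^2 + 2·x
  g(x) = 5·x^3 + 2·x^2   ⇒   g'(x) = 15·x^2 + 4·x
  lim(x→∞) f'(x)/g'(x) = lim(x→∞) (15·x^2 + 2·x)/(15·x^2 + 4·x)
  = 1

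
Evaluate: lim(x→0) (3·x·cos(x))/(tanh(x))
This is a 0/0 indeterminate form.

Apply L'Hôpital's rule: differentiate numerator and denominator separately.
  f(x) = 3·x·cos(x)   ⇒   f'(x) = -3·x·sin(x) + 3·cos(x)
  g(x) = tanh(x)   ⇒   g'(x) = 1 - tanh(x)^2
  lim(x→0) f'(x)/g'(x) = lim(x→0) (-3·x·sin(x) + 3·cos(x))/(1 - tanh(x)^2)
  = 3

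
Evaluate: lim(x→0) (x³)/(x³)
This is a 0/0 indeterminate form.

Apply L'Hôpital's rule: differentiate numerator and denominator separately.
  f(x) = x^3   ⇒   f'(x) = 3·x^2
  g(x) = x^3   ⇒   g'(x) = 3·x^2
  lim(x→0) f'(x)/g'(x) = lim(x→0) (3·x^2)/(3·x^2)
  = 1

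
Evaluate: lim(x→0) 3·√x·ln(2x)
This is a 0·∞ indeterminate form.

Rewrite 0·∞ as a quotient (0/0 or ∞/∞ form), then apply L'Hôpital's rule:
  lim(x→0) 3·√x·ln(2x) = 0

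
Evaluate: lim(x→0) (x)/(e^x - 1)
This is a 0/0 indeterminate form.

Apply L'Hôpital's rule: differentiate numerator and denominator separately.
  f(x) = x   ⇒   f'(x) = 1
  g(x) = e^(x) - 1   ⇒   g'(x) = e^(x)
  lim(x→0) f'(x)/g'(x) = lim(x→0) (1)/(e^(x))
  = 1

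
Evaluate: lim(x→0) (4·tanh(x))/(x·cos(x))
This is a 0/0 indeterminate form.

Apply L'Hôpital's rule: differentiate numerator and denominator separately.
  f(x) = 4·tanh(x)   ⇒   f'(x) = 4 - 4·tanh(x)^2
  g(x) = x·cos(x)   ⇒   g'(x) = -x·sin(x) + cos(x)
  lim(x→0) f'(x)/g'(x) = lim(x→0) (4 - 4·tanh(x)^2)/(-x·sin(x) + cos(x))
  = 4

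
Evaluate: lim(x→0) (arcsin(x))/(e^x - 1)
This is a 0/0 indeterminate form.

Apply L'Hôpital's rule: differentiate numerator and denominator separately.
  f(x) = asin(x)   ⇒   f'(x) = 1/sqrt(1 - x^2)
  g(x) = e^(x) - 1   ⇒   g'(x) = e^(x)
  lim(x→0) f'(x)/g'(x) = lim(x→0) (1/sqrt(1 - x^2))/(e^(x))
  = 1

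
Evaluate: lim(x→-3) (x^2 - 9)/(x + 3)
This is a standard limit.

Factor or rationalize the expression:
  lim(x→-3) (x^2 - 9)/(x + 3) = -6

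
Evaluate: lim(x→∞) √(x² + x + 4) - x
This is an ∞-∞ indeterminate form.

Combine fractions or rationalize to convert ∞-∞ to 0/0 form:
  lim(x→∞) √(x² + x + 4) - x = 1/2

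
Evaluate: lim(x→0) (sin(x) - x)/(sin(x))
This is a 0/0 indeterminate form.

Apply L'Hôpital's rule: differentiate numerator and denominator separately.
  f(x) = -x + sin(x)   ⇒   f'(x) = cos(x) - 1
  g(x) = sin(x)   ⇒   g'(x) = cos(x)
  lim(x→0) f'(x)/g'(x) = lim(x→0) (cos(x) - 1)/(cos(x))
  = 0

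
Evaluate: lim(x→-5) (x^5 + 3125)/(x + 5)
This is a standard limit.

Factor or rationalize the expression:
  lim(x→-5) (x^5 + 3125)/(x + 5) = 3125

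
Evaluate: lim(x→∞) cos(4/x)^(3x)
This is an exponential indeterminate form.

For exponential indeterminate forms, take the natural log:
  Let L = lim(x→∞) cos(4/x)^(3x)
  Then ln(L) = lim(x→∞) [exponent × ln(base)]
  Evaluate using L'Hôpital or standard limits, then exponentiate.
  L = 1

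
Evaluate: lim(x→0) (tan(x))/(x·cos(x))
This is a 0/0 indeterminate form.

Apply L'Hôpital's rule: differentiate numerator and denominator separately.
  f(x) = tan(x)   ⇒   f'(x) = tan(x)^2 + 1
  g(x) = x·cos(x)   ⇒   g'(x) = -x·sin(x) + cos(x)
  lim(x→0) f'(x)/g'(x) = lim(x→0) (tan(x)^2 + 1)/(-x·sin(x) + cos(x))
  = 1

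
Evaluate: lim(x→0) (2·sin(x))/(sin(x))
This is a 0/0 indeterminate form.

Apply L'Hôpital's rule: differentiate numerator and denominator separately.
  f(x) = 2·sin(x)   ⇒   f'(x) = 2·cos(x)
  g(x) = sin(x)   ⇒   g'(x) = cos(x)
  lim(x→0) f'(x)/g'(x) = lim(x→0) (2·cos(x))/(cos(x))
  = 2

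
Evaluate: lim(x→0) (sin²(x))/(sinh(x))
This is a 0/0 indeterminate form.

Apply L'Hôpital's rule: differentiate numerator and denominator separately.
  f(x) = sin(x)^2   ⇒   f'(x) = 2·sin(x)·cos(x)
  g(x) = sinh(x)   ⇒   g'(x) = cosh(x)
  lim(x→0) f'(x)/g'(x) = lim(x→0) (2·sin(x)·cos(x))/(cosh(x))
  = 0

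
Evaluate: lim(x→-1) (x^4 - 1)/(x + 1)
This is a standard limit.

Factor or rationalize the expression:
  lim(x→-1) (x^4 - 1)/(x + 1) = -4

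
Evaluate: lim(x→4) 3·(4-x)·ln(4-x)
This is a 0·∞ indeterminate form.

Rewrite 0·∞ as a quotient (0/0 or ∞/∞ form), then apply L'Hôpital's rule:
  lim(x→4) 3·(4-x)·ln(4-x) = 0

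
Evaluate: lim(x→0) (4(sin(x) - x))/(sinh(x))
This is a 0/0 indeterminate form.

Apply L'Hôpital's rule: differentiate numerator and denominator separately.
  f(x) = -4·x + 4·sin(x)   ⇒   f'(x) = 4·cos(x) - 4
  g(x) = sinh(x)   ⇒   g'(x) = cosh(x)
  lim(x→0) f'(x)/g'(x) = lim(x→0) (4·cos(x) - 4)/(cosh(x))
  = 0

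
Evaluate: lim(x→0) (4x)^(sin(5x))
This is an exponential indeterminate form.

For exponential indeterminate forms, take the natural log:
  Let L = lim(x→0) (4x)^(sin(5x))
  Then ln(L) = lim(x→0) [exponent × ln(base)]
  Evaluate using L'Hôpital or standard limits, then exponentiate.
  L = 1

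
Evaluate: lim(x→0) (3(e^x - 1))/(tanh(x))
This is a 0/0 indeterminate form.

Apply L'Hôpital's rule: differentiate numerator and denominator separately.
  f(x) = 3·e^(x) - 3   ⇒   f'(x) = 3·e^(x)
  g(x) = tanh(x)   ⇒   g'(x) = 1 - tanh(x)^2
  lim(x→0) f'(x)/g'(x) = lim(x→0) (3·e^(x))/(1 - tanh(x)^2)
  = 3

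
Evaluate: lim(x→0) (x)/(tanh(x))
This is a 0/0 indeterminate form.

Apply L'Hôpital's rule: differentiate numerator and denominator separately.
  f(x) = x   ⇒   f'(x) = 1
  g(x) = tanh(x)   ⇒   g'(x) = 1 - tanh(x)^2
  lim(x→0) f'(x)/g'(x) = lim(x→0) (1)/(1 - tanh(x)^2)
  = 1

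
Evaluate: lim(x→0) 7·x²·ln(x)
This is a 0·∞ indeterminate form.

Rewrite 0·∞ as a quotient (0/0 or ∞/∞ form), then apply L'Hôpital's rule:
  lim(x→0) 7·x²·ln(x) = 0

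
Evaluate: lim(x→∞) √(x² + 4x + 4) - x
This is an ∞-∞ indeterminate form.

Combine fractions or rationalize to convert ∞-∞ to 0/0 form:
  lim(x→∞) √(x² + 4x + 4) - x = 2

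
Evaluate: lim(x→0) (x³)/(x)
This is a 0/0 indeterminate form.

Apply L'Hôpital's rule: differentiate numerator and denominator separately.
  f(x) = x^3   ⇒   f'(x) = 3·x^2
  g(x) = x   ⇒   g'(x) = 1
  lim(x→0) f'(x)/g'(x) = lim(x→0) (3·x^2)/(1)
  = 0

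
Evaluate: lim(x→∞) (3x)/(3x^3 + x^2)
This is an ∞/∞ indeterminate form.

Apply L'Hôpital's rule: differentiate numerator and denominator separately.
  f(x) = 3·x   ⇒   f'(x) = 3
  g(x) = 3·x^3 + x^2   ⇒   g'(x) = 9·x^2 + 2·x
  lim(x→∞) f'(x)/g'(x) = lim(x→∞) (3)/(9·x^2 + 2·x)
  = 0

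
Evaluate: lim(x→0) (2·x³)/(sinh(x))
This is a 0/0 indeterminate form.

Apply L'Hôpital's rule: differentiate numerator and denominator separately.
  f(x) = 2·x^3   ⇒   f'(x) = 6·x^2
  g(x) = sinh(x)   ⇒   g'(x) = cosh(x)
  lim(x→0) f'(x)/g'(x) = lim(x→0) (6·x^2)/(cosh(x))
  = 0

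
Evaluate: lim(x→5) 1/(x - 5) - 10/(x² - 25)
This is an ∞-∞ indeterminate form.

Combine fractions or rationalize to convert ∞-∞ to 0/0 form:
  lim(x→5) 1/(x - 5) - 10/(x² - 25) = 1/10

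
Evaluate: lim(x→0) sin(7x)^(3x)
This is an exponential indeterminate form.

For exponential indeterminate forms, take the natural log:
  Let L = lim(x→0) sin(7x)^(3x)
  Then ln(L) = lim(x→0) [exponent × ln(base)]
  Evaluate using L'Hôpital or standard limits, then exponentiate.
  L = 1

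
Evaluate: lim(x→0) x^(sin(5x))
This is an exponential indeterminate form.

For exponential indeterminate forms, take the natural log:
  Let L = lim(x→0) x^(sin(5x))
  Then ln(L) = lim(x→0) [exponent × ln(base)]
  Evaluate using L'Hôpital or standard limits, then exponentiate.
  L = 1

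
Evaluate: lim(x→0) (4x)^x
This is an exponential indeterminate form.

For exponential indeterminate forms, take the natural log:
  Let L = lim(x→0) (4x)^x
  Then ln(L) = lim(x→0) [exponent × ln(base)]
  Evaluate using L'Hôpital or standard limits, then exponentiate.
  L = 1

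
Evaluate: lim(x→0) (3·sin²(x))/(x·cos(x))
This is a 0/0 indeterminate form.

Apply L'Hôpital's rule: differentiate numerator and denominator separately.
  f(x) = 3·sin(x)^2   ⇒   f'(x) = 6·sin(x)·cos(x)
  g(x) = x·cos(x)   ⇒   g'(x) = -x·sin(x) + cos(x)
  lim(x→0) f'(x)/g'(x) = lim(x→0) (6·sin(x)·cos(x))/(-x·sin(x) + cos(x))
  = 0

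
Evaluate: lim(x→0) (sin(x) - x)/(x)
This is a 0/0 indeterminate form.

Apply L'Hôpital's rule: differentiate numerator and denominator separately.
  f(x) = -x + sin(x)   ⇒   f'(x) = cos(x) - 1
  g(x) = x   ⇒   g'(x) = 1
  lim(x→0) f'(x)/g'(x) = lim(x→0) (cos(x) - 1)/(1)
  = 0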